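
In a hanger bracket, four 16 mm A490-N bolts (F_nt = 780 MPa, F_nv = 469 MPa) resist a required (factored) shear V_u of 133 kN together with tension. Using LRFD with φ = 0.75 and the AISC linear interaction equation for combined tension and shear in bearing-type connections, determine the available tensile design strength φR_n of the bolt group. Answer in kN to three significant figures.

390 kN

A_b = π·16²/4 = 201.1 mm²; f_rv = 133 × 1000 / (4 × 201.1) = 165.4 MPa.
F'_nt = 1.3 F_nt − (F_nt / φF_nv) f_rv = 1.3·780 − (780/(0.75·469))·165.4 = 647.3 MPa, capped at F_nt → F'_nt = 647.3 MPa.
R_n = F'_nt · A_b · n = 647.3 × 201.1 × 4 / 1000 = 520.6 kN.
Design strength φR_n = 0.75 × 520.6 = 390 kN.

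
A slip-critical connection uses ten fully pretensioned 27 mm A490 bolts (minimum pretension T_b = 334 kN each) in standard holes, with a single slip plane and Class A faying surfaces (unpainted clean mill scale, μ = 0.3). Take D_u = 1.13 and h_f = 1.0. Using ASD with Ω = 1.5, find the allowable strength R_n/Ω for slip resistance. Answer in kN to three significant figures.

755 kN

R_n = μ · D_u · h_f · T_b · n_s · n_b = 0.3 × 1.13 × 1.0 × 334 × 1 × 10 = 1132 kN.
Allowable strength R_n/Ω = 1132 / 1.5 = 755 kN.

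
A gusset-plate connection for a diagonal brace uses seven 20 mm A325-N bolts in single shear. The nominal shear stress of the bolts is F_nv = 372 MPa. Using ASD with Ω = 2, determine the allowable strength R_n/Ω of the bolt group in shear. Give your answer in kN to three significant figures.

A_b = π × 20² / 4 = 314.2 mm².
R_n = F_nv · A_b · n · n_s = 372 × 314.2 × 7 × 1 / 1000 = 818.1 kN.
Allowable strength R_n/Ω = 818.1 / 2 = 409 kN.

409 kN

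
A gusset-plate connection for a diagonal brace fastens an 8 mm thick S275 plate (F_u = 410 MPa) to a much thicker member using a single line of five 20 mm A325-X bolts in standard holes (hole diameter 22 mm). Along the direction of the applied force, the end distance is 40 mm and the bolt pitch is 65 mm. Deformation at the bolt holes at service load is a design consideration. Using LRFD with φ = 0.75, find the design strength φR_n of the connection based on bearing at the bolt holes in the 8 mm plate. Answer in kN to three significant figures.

Per bolt r_n = 1.2 l_c t F_u ≤ 2.4 d t F_u; upper limit = 2.4 × 20 × 8 × 410 / 1000 = 157.4 kN.
Edge bolt: l_c = 40 − 22/2 = 29 mm → 1.2 × 29 × 8 × 410 / 1000 = 114.1 → r_n = 114.1 kN.
Interior bolts: l_c = 65 − 22 = 43 mm → 1.2 × 43 × 8 × 410 / 1000 = 169.2 → r_n = 157.4 kN.
R_n = 1 × 114.1 + 4 × 157.4 = 743.9 kN.
Design strength φR_n = 0.75 × 743.9 = 558 kN.

558 kN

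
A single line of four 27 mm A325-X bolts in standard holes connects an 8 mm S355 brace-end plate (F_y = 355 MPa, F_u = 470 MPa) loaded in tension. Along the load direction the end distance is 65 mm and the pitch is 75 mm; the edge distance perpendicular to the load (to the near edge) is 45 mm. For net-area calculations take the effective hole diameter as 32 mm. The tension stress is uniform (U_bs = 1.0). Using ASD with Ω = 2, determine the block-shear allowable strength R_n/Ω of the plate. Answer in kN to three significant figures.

255 kN

Shear plane L_v = 65 + 3·75 = 290 mm; A_gv = 290 × 8 = 2320 mm².
A_nv = (290 − 3.5·32) × 8 = 1424 mm².
A_nt = (45 − 0.5·32) × 8 = 232 mm².
0.6 F_u A_nv = 401.6 kN; 0.6 F_y A_gv = 494.2 kN → shear rupture governs the shear term.
R_n = 401.6 + 1.0 × 470 × 232 / 1000 = 510.6 kN.
Allowable strength R_n/Ω = 510.6 / 2 = 255 kN.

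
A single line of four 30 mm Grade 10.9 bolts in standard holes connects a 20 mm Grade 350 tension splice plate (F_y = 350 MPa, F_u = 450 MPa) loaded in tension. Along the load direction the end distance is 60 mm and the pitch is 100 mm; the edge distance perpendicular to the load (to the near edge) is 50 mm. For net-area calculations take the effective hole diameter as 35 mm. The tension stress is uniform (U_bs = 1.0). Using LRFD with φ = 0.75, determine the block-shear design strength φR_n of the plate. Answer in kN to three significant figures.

1180 kN

Shear plane L_v = 60 + 3·100 = 360 mm; A_gv = 360 × 20 = 7200 mm².
A_nv = (360 − 3.5·35) × 20 = 4750 mm².
A_nt = (50 − 0.5·35) × 20 = 650 mm².
0.6 F_u A_nv = 1282 kN; 0.6 F_y A_gv = 1512 kN → shear rupture governs the shear term.
R_n = 1282 + 1.0 × 450 × 650 / 1000 = 1575 kN.
Design strength φR_n = 0.75 × 1575 = 1180 kN.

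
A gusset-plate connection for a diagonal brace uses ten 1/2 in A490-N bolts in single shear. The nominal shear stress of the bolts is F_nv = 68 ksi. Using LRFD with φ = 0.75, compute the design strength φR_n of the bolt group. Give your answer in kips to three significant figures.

A_b = π × 0.5² / 4 = 0.1963 in².
R_n = F_nv · A_b · n · n_s = 68 × 0.1963 × 10 × 1 = 133.5 kips.
Design strength φR_n = 0.75 × 133.5 = 100 kips.

100 kips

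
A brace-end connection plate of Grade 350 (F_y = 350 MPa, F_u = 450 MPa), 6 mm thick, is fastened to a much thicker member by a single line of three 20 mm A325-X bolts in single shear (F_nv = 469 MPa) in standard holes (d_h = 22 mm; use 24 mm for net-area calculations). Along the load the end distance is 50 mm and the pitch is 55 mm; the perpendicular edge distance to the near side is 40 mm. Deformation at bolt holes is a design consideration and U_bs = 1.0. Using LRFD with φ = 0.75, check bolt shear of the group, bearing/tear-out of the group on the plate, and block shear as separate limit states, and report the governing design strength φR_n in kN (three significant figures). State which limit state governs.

178 kN (block shear governs)

Bolt shear: A_b = π·20²/4 = 314.2 mm²; R_n = 469 × 314.2 × 3 × 1 / 1000 = 442 kN → 0.75 × 442 = 332 kN.
Bearing: edge l_c = 39, r_n = 126.4 kN; interior l_c = 33, r_n = 106.9 kN; R_n = 126.4 + 2·106.9 = 340.2 kN → 255 kN.
Block shear: A_gv = 960, A_nv = 600, A_nt = 168 mm²; R_n = min(0.6F_uA_nv, 0.6F_yA_gv) + U_bs·F_u·A_nt = 237.6 kN → 178 kN.
Block shear governs: 178 kN.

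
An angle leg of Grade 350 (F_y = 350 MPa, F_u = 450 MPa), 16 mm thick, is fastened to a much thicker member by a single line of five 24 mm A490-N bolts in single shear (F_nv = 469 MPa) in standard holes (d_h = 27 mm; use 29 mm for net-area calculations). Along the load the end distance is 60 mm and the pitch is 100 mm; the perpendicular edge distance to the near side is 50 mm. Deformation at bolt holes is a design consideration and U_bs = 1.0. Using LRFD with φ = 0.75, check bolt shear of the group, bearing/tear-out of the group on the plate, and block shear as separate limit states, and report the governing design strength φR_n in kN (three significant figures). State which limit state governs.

796 kN (bolt shear governs)

Bolt shear: A_b = π·24²/4 = 452.4 mm²; R_n = 469 × 452.4 × 5 × 1 / 1000 = 1061 kN → 0.75 × 1061 = 796 kN.
Bearing: edge l_c = 46.5, r_n = 401.8 kN; interior l_c = 73, r_n = 414.7 kN; R_n = 401.8 + 4·414.7 = 2061 kN → 1550 kN.
Block shear: A_gv = 7360, A_nv = 5272, A_nt = 568 mm²; R_n = min(0.6F_uA_nv, 0.6F_yA_gv) + U_bs·F_u·A_nt = 1679 kN → 1260 kN.
Bolt shear governs: 796 kN.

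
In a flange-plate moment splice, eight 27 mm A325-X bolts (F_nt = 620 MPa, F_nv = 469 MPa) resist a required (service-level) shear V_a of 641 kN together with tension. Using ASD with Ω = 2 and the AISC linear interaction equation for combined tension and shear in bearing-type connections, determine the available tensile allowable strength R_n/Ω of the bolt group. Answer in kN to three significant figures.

999 kN

A_b = π·27²/4 = 572.6 mm²; f_rv = 641 × 1000 / (8 × 572.6) = 139.9 MPa.
F'_nt = 1.3 F_nt − (Ω F_nt / F_nv) f_rv = 1.3·620 − (2·620/469)·139.9 = 436 MPa, capped at F_nt → F'_nt = 436 MPa.
R_n = F'_nt · A_b · n = 436 × 572.6 × 8 / 1000 = 1997 kN.
Allowable strength R_n/Ω = 1997 / 2 = 999 kN.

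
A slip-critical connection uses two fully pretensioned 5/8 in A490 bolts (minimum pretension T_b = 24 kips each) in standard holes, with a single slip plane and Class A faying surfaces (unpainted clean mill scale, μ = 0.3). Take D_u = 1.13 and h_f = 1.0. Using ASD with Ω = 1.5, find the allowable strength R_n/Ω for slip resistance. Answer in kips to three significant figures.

R_n = μ · D_u · h_f · T_b · n_s · n_b = 0.3 × 1.13 × 1.0 × 24 × 1 × 2 = 16.27 kips.
Allowable strength R_n/Ω = 16.27 / 1.5 = 10.8 kips.

10.8 kips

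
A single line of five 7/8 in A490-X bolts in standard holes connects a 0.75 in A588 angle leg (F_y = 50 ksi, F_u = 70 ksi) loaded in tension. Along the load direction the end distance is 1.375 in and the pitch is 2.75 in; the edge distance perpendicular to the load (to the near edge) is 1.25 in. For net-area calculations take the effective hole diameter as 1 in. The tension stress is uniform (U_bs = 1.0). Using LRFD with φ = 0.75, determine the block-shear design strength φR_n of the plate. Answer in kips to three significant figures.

216 kips

Shear plane L_v = 1.375 + 4·2.75 = 12.38 in; A_gv = 12.38 × 0.75 = 9.281 in².
A_nv = (12.38 − 4.5·1) × 0.75 = 5.906 in².
A_nt = (1.25 − 0.5·1) × 0.75 = 0.5625 in².
0.6 F_u A_nv = 248.1 kips; 0.6 F_y A_gv = 278.4 kips → shear rupture governs the shear term.
R_n = 248.1 + 1.0 × 70 × 0.5625 = 287.4 kips.
Design strength φR_n = 0.75 × 287.4 = 216 kips.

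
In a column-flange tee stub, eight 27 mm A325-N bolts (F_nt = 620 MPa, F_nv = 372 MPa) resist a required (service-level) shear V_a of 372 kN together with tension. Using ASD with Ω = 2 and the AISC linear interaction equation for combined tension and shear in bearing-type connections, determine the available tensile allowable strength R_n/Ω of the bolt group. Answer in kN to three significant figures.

1230 kN

A_b = π·27²/4 = 572.6 mm²; f_rv = 372 × 1000 / (8 × 572.6) = 81.21 MPa.
F'_nt = 1.3 F_nt − (Ω F_nt / F_nv) f_rv = 1.3·620 − (2·620/372)·81.21 = 535.3 MPa, capped at F_nt → F'_nt = 535.3 MPa.
R_n = F'_nt · A_b · n = 535.3 × 572.6 × 8 / 1000 = 2452 kN.
Allowable strength R_n/Ω = 2452 / 2 = 1230 kN.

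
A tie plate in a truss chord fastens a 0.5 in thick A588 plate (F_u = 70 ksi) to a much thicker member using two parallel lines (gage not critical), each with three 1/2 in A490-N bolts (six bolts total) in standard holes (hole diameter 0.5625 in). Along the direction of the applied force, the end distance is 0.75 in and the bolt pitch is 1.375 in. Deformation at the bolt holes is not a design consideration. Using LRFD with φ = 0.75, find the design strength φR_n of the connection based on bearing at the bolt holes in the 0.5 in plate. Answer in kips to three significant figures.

Per bolt r_n = 1.5 l_c t F_u ≤ 3.0 d t F_u; upper limit = 3.0 × 0.5 × 0.5 × 70 = 52.5 kips.
Edge bolt: l_c = 0.75 − 0.5625/2 = 0.4688 in → 1.5 × 0.4688 × 0.5 × 70 = 24.61 → r_n = 24.61 kips.
Interior bolts: l_c = 1.375 − 0.5625 = 0.8125 in → 1.5 × 0.8125 × 0.5 × 70 = 42.66 → r_n = 42.66 kips.
R_n = 2 × 24.61 + 4 × 42.66 = 219.8 kips.
Design strength φR_n = 0.75 × 219.8 = 165 kips.

165 kips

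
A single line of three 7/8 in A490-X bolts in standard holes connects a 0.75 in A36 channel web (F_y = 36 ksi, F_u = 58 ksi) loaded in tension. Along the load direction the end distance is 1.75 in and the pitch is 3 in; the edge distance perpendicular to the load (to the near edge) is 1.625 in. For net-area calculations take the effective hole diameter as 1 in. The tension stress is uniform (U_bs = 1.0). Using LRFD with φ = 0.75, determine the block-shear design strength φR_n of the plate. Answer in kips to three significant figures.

131 kips

Shear plane L_v = 1.75 + 2·3 = 7.75 in; A_gv = 7.75 × 0.75 = 5.812 in².
A_nv = (7.75 − 2.5·1) × 0.75 = 3.938 in².
A_nt = (1.625 − 0.5·1) × 0.75 = 0.8438 in².
0.6 F_u A_nv = 137 kips; 0.6 F_y A_gv = 125.5 kips → shear yielding governs the shear term.
R_n = 125.5 + 1.0 × 58 × 0.8438 = 174.5 kips.
Design strength φR_n = 0.75 × 174.5 = 131 kips.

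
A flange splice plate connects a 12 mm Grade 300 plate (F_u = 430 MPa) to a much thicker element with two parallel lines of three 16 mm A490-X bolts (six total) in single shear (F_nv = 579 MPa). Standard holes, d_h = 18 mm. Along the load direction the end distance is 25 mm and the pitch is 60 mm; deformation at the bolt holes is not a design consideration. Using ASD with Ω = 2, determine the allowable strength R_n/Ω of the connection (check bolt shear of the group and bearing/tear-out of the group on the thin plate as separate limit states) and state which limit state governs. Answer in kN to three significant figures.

349 kN (bolt shear governs)

Bolt shear: A_b = π·16²/4 = 201.1 mm²; R_n = 579 × 201.1 × 6 × 1 / 1000 = 698.5 kN → 698.5 / 2 = 349 kN.
Bearing (1.5 l_c t F_u ≤ 3.0 d t F_u): upper limit = 3.0·16·12·430 / 1000 = 247.7 kN.
  Edge l_c = 25 − 18/2 = 16 → r_n = 123.8 kN; interior l_c = 60 − 18 = 42 → r_n = 247.7 kN.
  R_n,bearing = 2·123.8 + 4·247.7 = 1238 kN → 1238 / 2 = 619 kN.
Bolt shear governs: 349 kN.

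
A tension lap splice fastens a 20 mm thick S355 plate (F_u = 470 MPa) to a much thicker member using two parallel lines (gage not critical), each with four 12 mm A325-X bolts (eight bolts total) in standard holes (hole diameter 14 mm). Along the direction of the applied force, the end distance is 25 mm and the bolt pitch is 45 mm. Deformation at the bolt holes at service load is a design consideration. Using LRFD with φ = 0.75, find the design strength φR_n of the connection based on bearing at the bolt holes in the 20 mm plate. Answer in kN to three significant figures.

1520 kN

Per bolt r_n = 1.2 l_c t F_u ≤ 2.4 d t F_u; upper limit = 2.4 × 12 × 20 × 470 / 1000 = 270.7 kN.
Edge bolt: l_c = 25 − 14/2 = 18 mm → 1.2 × 18 × 20 × 470 / 1000 = 203 → r_n = 203 kN.
Interior bolts: l_c = 45 − 14 = 31 mm → 1.2 × 31 × 20 × 470 / 1000 = 349.7 → r_n = 270.7 kN.
R_n = 2 × 203 + 6 × 270.7 = 2030 kN.
Design strength φR_n = 0.75 × 2030 = 1520 kN.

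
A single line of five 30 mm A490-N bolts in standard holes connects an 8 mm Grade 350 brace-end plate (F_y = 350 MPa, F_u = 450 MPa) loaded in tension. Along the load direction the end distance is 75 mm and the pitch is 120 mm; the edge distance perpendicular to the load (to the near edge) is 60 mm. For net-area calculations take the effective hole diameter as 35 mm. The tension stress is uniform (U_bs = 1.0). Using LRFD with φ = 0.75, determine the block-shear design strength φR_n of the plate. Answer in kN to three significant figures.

Shear plane L_v = 75 + 4·120 = 555 mm; A_gv = 555 × 8 = 4440 mm².
A_nv = (555 − 4.5·35) × 8 = 3180 mm².
A_nt = (60 − 0.5·35) × 8 = 340 mm².
0.6 F_u A_nv = 858.6 kN; 0.6 F_y A_gv = 932.4 kN → shear rupture governs the shear term.
R_n = 858.6 + 1.0 × 450 × 340 / 1000 = 1012 kN.
Design strength φR_n = 0.75 × 1012 = 759 kN.

759 kN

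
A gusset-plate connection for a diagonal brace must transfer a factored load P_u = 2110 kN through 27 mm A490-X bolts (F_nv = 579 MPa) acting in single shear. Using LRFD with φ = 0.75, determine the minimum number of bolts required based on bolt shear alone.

A_b = π·27²/4 = 572.6 mm².
Per-bolt design strength φR_n = 0.75 × 579 × 572.6 × 1 / 1000 = 248.6 kN.
n ≥ 2110 / 248.6 = 8.486 → use 9 bolts.

9 bolts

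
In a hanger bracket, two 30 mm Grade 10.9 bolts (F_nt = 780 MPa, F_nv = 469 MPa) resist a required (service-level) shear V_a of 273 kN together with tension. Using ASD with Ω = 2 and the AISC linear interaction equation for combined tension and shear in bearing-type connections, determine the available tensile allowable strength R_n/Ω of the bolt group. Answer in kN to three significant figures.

A_b = π·30²/4 = 706.9 mm²; f_rv = 273 × 1000 / (2 × 706.9) = 193.1 MPa.
F'_nt = 1.3 F_nt − (Ω F_nt / F_nv) f_rv = 1.3·780 − (2·780/469)·193.1 = 371.7 MPa, capped at F_nt → F'_nt = 371.7 MPa.
R_n = F'_nt · A_b · n = 371.7 × 706.9 × 2 / 1000 = 525.4 kN.
Allowable strength R_n/Ω = 525.4 / 2 = 263 kN.

263 kN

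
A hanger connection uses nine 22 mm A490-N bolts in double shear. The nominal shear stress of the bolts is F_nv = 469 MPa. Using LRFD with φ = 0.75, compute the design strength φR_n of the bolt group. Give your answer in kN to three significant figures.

A_b = π × 22² / 4 = 380.1 mm².
R_n = F_nv · A_b · n · n_s = 469 × 380.1 × 9 × 2 / 1000 = 3209 kN.
Design strength φR_n = 0.75 × 3209 = 2410 kN.

2410 kN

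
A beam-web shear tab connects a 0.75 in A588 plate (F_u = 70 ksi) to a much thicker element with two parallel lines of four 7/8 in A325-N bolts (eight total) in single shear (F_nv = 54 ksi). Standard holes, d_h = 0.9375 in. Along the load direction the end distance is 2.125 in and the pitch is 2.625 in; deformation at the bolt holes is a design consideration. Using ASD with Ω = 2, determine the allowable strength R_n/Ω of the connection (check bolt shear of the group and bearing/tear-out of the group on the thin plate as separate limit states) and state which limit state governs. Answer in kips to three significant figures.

130 kips (bolt shear governs)

Bolt shear: A_b = π·0.875²/4 = 0.6013 in²; R_n = 54 × 0.6013 × 8 × 1 = 259.8 kips → 259.8 / 2 = 130 kips.
Bearing (1.2 l_c t F_u ≤ 2.4 d t F_u): upper limit = 2.4·0.875·0.75·70 = 110.3 kips.
  Edge l_c = 2.125 − 0.9375/2 = 1.656 → r_n = 104.3 kips; interior l_c = 2.625 − 0.9375 = 1.688 → r_n = 106.3 kips.
  R_n,bearing = 2·104.3 + 6·106.3 = 846.6 kips → 846.6 / 2 = 423 kips.
Bolt shear governs: 130 kips.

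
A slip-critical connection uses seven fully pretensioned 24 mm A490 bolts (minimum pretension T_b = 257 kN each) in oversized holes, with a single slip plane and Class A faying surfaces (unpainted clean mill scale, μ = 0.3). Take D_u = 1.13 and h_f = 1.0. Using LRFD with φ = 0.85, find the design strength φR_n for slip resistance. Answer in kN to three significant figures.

518 kN

R_n = μ · D_u · h_f · T_b · n_s · n_b = 0.3 × 1.13 × 1.0 × 257 × 1 × 7 = 609.9 kN.
Design strength φR_n = 0.85 × 609.9 = 518 kN.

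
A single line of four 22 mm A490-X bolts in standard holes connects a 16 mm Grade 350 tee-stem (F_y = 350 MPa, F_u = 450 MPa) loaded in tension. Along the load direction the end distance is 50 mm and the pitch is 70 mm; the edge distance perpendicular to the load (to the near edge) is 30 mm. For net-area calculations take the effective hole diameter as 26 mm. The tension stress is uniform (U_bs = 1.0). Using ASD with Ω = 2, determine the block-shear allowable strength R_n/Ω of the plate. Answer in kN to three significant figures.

426 kN

Shear plane L_v = 50 + 3·70 = 260 mm; A_gv = 260 × 16 = 4160 mm².
A_nv = (260 − 3.5·26) × 16 = 2704 mm².
A_nt = (30 − 0.5·26) × 16 = 272 mm².
0.6 F_u A_nv = 730.1 kN; 0.6 F_y A_gv = 873.6 kN → shear rupture governs the shear term.
R_n = 730.1 + 1.0 × 450 × 272 / 1000 = 852.5 kN.
Allowable strength R_n/Ω = 852.5 / 2 = 426 kN.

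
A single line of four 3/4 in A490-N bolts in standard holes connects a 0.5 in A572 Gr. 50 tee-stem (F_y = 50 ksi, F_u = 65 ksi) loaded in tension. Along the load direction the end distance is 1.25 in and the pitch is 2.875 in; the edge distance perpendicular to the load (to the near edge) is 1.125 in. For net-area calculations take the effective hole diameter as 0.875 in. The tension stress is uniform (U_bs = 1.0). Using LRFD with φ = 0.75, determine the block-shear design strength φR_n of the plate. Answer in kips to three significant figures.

116 kips

Shear plane L_v = 1.25 + 3·2.875 = 9.875 in; A_gv = 9.875 × 0.5 = 4.938 in².
A_nv = (9.875 − 3.5·0.875) × 0.5 = 3.406 in².
A_nt = (1.125 − 0.5·0.875) × 0.5 = 0.3438 in².
0.6 F_u A_nv = 132.8 kips; 0.6 F_y A_gv = 148.1 kips → shear rupture governs the shear term.
R_n = 132.8 + 1.0 × 65 × 0.3438 = 155.2 kips.
Design strength φR_n = 0.75 × 155.2 = 116 kips.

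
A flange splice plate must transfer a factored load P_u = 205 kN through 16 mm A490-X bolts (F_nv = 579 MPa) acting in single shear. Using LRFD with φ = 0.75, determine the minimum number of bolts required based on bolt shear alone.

3 bolts

A_b = π·16²/4 = 201.1 mm².
Per-bolt design strength φR_n = 0.75 × 579 × 201.1 × 1 / 1000 = 87.31 kN.
n ≥ 205 / 87.31 = 2.348 → use 3 bolts.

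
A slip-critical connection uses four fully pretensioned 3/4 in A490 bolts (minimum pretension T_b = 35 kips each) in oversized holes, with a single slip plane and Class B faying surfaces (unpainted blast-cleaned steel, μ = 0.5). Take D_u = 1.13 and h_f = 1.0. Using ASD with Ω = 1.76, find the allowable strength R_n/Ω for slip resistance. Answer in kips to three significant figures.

R_n = μ · D_u · h_f · T_b · n_s · n_b = 0.5 × 1.13 × 1.0 × 35 × 1 × 4 = 79.1 kips.
Allowable strength R_n/Ω = 79.1 / 1.76 = 44.9 kips.

44.9 kips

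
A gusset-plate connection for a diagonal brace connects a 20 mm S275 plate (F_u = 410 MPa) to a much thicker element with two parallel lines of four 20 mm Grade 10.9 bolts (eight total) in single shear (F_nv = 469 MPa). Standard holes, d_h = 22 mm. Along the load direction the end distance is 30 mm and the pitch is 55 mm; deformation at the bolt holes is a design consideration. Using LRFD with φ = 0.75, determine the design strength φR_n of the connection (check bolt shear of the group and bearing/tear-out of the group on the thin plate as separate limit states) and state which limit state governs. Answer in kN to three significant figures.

884 kN (bolt shear governs)

Bolt shear: A_b = π·20²/4 = 314.2 mm²; R_n = 469 × 314.2 × 8 × 1 / 1000 = 1179 kN → 0.75 × 1179 = 884 kN.
Bearing (1.2 l_c t F_u ≤ 2.4 d t F_u): upper limit = 2.4·20·20·410 / 1000 = 393.6 kN.
  Edge l_c = 30 − 22/2 = 19 → r_n = 187 kN; interior l_c = 55 − 22 = 33 → r_n = 324.7 kN.
  R_n,bearing = 2·187 + 6·324.7 = 2322 kN → 0.75 × 2322 = 1740 kN.
Bolt shear governs: 884 kN.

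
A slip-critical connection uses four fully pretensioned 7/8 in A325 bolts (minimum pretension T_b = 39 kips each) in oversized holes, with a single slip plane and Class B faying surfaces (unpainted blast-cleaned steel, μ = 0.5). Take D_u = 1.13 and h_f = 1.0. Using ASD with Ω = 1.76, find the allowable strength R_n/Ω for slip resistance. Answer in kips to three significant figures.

R_n = μ · D_u · h_f · T_b · n_s · n_b = 0.5 × 1.13 × 1.0 × 39 × 1 × 4 = 88.14 kips.
Allowable strength R_n/Ω = 88.14 / 1.76 = 50.1 kips.

50.1 kips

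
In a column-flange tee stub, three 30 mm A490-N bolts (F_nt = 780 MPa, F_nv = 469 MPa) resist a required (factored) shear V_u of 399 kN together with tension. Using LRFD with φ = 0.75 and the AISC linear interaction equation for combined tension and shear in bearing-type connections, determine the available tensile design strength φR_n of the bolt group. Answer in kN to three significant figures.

949 kN

A_b = π·30²/4 = 706.9 mm²; f_rv = 399 × 1000 / (3 × 706.9) = 188.2 MPa.
F'_nt = 1.3 F_nt − (F_nt / φF_nv) f_rv = 1.3·780 − (780/(0.75·469))·188.2 = 596.8 MPa, capped at F_nt → F'_nt = 596.8 MPa.
R_n = F'_nt · A_b · n = 596.8 × 706.9 × 3 / 1000 = 1265 kN.
Design strength φR_n = 0.75 × 1265 = 949 kN.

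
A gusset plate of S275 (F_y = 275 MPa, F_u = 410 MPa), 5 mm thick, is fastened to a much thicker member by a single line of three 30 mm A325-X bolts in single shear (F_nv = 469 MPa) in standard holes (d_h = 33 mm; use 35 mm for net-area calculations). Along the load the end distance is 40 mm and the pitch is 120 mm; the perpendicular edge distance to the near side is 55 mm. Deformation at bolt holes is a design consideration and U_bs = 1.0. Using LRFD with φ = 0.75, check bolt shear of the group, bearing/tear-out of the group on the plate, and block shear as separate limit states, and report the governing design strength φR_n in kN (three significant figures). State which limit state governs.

231 kN (block shear governs)

Bolt shear: A_b = π·30²/4 = 706.9 mm²; R_n = 469 × 706.9 × 3 × 1 / 1000 = 994.5 kN → 0.75 × 994.5 = 746 kN.
Bearing: edge l_c = 23.5, r_n = 57.81 kN; interior l_c = 87, r_n = 147.6 kN; R_n = 57.81 + 2·147.6 = 353 kN → 265 kN.
Block shear: A_gv = 1400, A_nv = 962.5, A_nt = 187.5 mm²; R_n = min(0.6F_uA_nv, 0.6F_yA_gv) + U_bs·F_u·A_nt = 307.9 kN → 231 kN.
Block shear governs: 231 kN.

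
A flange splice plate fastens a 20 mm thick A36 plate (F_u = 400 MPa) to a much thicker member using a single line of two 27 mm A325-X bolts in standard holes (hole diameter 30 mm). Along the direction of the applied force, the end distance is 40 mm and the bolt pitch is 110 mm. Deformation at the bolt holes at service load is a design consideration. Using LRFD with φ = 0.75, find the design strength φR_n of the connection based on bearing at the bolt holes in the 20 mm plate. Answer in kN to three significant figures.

Per bolt r_n = 1.2 l_c t F_u ≤ 2.4 d t F_u; upper limit = 2.4 × 27 × 20 × 400 / 1000 = 518.4 kN.
Edge bolt: l_c = 40 − 30/2 = 25 mm → 1.2 × 25 × 20 × 400 / 1000 = 240 → r_n = 240 kN.
Interior bolts: l_c = 110 − 30 = 80 mm → 1.2 × 80 × 20 × 400 / 1000 = 768 → r_n = 518.4 kN.
R_n = 1 × 240 + 1 × 518.4 = 758.4 kN.
Design strength φR_n = 0.75 × 758.4 = 569 kN.

569 kN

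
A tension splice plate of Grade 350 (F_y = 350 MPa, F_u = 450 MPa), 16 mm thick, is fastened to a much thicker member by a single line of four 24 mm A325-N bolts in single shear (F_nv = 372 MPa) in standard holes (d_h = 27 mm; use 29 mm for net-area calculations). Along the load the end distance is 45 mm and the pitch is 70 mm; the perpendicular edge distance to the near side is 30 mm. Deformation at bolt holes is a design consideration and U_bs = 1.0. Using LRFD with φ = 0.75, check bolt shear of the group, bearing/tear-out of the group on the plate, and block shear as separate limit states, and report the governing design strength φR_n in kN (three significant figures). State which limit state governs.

505 kN (bolt shear governs)

Bolt shear: A_b = π·24²/4 = 452.4 mm²; R_n = 372 × 452.4 × 4 × 1 / 1000 = 673.2 kN → 0.75 × 673.2 = 505 kN.
Bearing: edge l_c = 31.5, r_n = 272.2 kN; interior l_c = 43, r_n = 371.5 kN; R_n = 272.2 + 3·371.5 = 1387 kN → 1040 kN.
Block shear: A_gv = 4080, A_nv = 2456, A_nt = 248 mm²; R_n = min(0.6F_uA_nv, 0.6F_yA_gv) + U_bs·F_u·A_nt = 774.7 kN → 581 kN.
Bolt shear governs: 505 kN.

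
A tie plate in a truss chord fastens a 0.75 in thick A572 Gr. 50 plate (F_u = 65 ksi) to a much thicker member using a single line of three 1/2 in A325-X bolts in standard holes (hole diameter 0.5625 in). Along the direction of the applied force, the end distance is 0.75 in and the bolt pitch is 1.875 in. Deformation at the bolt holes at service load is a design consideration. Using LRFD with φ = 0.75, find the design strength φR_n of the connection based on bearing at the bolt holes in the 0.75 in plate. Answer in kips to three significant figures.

108 kips

Per bolt r_n = 1.2 l_c t F_u ≤ 2.4 d t F_u; upper limit = 2.4 × 0.5 × 0.75 × 65 = 58.5 kips.
Edge bolt: l_c = 0.75 − 0.5625/2 = 0.4688 in → 1.2 × 0.4688 × 0.75 × 65 = 27.42 → r_n = 27.42 kips.
Interior bolts: l_c = 1.875 − 0.5625 = 1.312 in → 1.2 × 1.312 × 0.75 × 65 = 76.78 → r_n = 58.5 kips.
R_n = 1 × 27.42 + 2 × 58.5 = 144.4 kips.
Design strength φR_n = 0.75 × 144.4 = 108 kips.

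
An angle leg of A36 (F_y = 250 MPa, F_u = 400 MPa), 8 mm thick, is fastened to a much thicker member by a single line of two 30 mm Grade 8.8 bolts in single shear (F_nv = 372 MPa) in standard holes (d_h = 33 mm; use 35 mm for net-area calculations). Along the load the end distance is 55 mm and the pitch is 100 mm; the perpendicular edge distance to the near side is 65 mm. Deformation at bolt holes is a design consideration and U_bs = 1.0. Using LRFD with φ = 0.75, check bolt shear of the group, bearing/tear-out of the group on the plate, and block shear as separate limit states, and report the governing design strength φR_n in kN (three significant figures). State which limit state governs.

Bolt shear: A_b = π·30²/4 = 706.9 mm²; R_n = 372 × 706.9 × 2 × 1 / 1000 = 525.9 kN → 0.75 × 525.9 = 394 kN.
Bearing: edge l_c = 38.5, r_n = 147.8 kN; interior l_c = 67, r_n = 230.4 kN; R_n = 147.8 + 1·230.4 = 378.2 kN → 284 kN.
Block shear: A_gv = 1240, A_nv = 820, A_nt = 380 mm²; R_n = min(0.6F_uA_nv, 0.6F_yA_gv) + U_bs·F_u·A_nt = 338 kN → 254 kN.
Block shear governs: 254 kN.

254 kN (block shear governs)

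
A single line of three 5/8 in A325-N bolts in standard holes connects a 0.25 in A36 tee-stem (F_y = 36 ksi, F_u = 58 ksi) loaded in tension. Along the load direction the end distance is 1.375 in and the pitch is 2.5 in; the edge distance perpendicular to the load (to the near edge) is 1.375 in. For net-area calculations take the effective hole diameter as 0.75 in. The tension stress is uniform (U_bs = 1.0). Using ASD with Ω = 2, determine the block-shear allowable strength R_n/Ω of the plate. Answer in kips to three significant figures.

Shear plane L_v = 1.375 + 2·2.5 = 6.375 in; A_gv = 6.375 × 0.25 = 1.594 in².
A_nv = (6.375 − 2.5·0.75) × 0.25 = 1.125 in².
A_nt = (1.375 − 0.5·0.75) × 0.25 = 0.25 in².
0.6 F_u A_nv = 39.15 kips; 0.6 F_y A_gv = 34.42 kips → shear yielding governs the shear term.
R_n = 34.42 + 1.0 × 58 × 0.25 = 48.92 kips.
Allowable strength R_n/Ω = 48.92 / 2 = 24.5 kips.

24.5 kips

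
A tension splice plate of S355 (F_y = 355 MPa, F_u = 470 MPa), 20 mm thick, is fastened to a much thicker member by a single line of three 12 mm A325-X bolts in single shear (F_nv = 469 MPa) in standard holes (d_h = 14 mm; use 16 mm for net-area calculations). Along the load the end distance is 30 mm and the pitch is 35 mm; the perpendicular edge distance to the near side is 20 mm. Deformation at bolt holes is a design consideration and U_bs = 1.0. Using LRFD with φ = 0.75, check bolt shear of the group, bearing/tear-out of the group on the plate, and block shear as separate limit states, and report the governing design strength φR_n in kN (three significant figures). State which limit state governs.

Bolt shear: A_b = π·12²/4 = 113.1 mm²; R_n = 469 × 113.1 × 3 × 1 / 1000 = 159.1 kN → 0.75 × 159.1 = 119 kN.
Bearing: edge l_c = 23, r_n = 259.4 kN; interior l_c = 21, r_n = 236.9 kN; R_n = 259.4 + 2·236.9 = 733.2 kN → 550 kN.
Block shear: A_gv = 2000, A_nv = 1200, A_nt = 240 mm²; R_n = min(0.6F_uA_nv, 0.6F_yA_gv) + U_bs·F_u·A_nt = 451.2 kN → 338 kN.
Bolt shear governs: 119 kN.

119 kN (bolt shear governs)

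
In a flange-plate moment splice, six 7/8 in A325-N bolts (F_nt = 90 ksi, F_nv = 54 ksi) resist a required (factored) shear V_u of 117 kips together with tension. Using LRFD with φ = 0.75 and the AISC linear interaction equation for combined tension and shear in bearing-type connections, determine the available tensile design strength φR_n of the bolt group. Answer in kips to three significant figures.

122 kips

A_b = π·0.875²/4 = 0.6013 in²; f_rv = 117 / (6 × 0.6013) = 32.43 ksi.
F'_nt = 1.3 F_nt − (F_nt / φF_nv) f_rv = 1.3·90 − (90/(0.75·54))·32.43 = 44.94 ksi, capped at F_nt → F'_nt = 44.94 ksi.
R_n = F'_nt · A_b · n = 44.94 × 0.6013 × 6 = 162.1 kips.
Design strength φR_n = 0.75 × 162.1 = 122 kips.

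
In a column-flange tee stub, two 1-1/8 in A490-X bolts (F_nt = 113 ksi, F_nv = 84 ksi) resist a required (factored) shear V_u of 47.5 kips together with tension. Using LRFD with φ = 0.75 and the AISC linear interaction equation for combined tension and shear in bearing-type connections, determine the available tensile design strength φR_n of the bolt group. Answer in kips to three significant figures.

A_b = π·1.125²/4 = 0.994 in²; f_rv = 47.5 / (2 × 0.994) = 23.89 ksi.
F'_nt = 1.3 F_nt − (F_nt / φF_nv) f_rv = 1.3·113 − (113/(0.75·84))·23.89 = 104 ksi, capped at F_nt → F'_nt = 104 ksi.
R_n = F'_nt · A_b · n = 104 × 0.994 × 2 = 206.8 kips.
Design strength φR_n = 0.75 × 206.8 = 155 kips.

155 kips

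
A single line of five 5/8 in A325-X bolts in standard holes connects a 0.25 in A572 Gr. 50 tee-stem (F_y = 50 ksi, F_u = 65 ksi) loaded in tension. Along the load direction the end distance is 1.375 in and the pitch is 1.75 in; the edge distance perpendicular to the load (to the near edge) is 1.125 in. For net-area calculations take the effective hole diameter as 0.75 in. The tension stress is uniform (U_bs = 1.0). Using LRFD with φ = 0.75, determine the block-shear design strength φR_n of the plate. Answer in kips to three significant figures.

Shear plane L_v = 1.375 + 4·1.75 = 8.375 in; A_gv = 8.375 × 0.25 = 2.094 in².
A_nv = (8.375 − 4.5·0.75) × 0.25 = 1.25 in².
A_nt = (1.125 − 0.5·0.75) × 0.25 = 0.1875 in².
0.6 F_u A_nv = 48.75 kips; 0.6 F_y A_gv = 62.81 kips → shear rupture governs the shear term.
R_n = 48.75 + 1.0 × 65 × 0.1875 = 60.94 kips.
Design strength φR_n = 0.75 × 60.94 = 45.7 kips.

45.7 kips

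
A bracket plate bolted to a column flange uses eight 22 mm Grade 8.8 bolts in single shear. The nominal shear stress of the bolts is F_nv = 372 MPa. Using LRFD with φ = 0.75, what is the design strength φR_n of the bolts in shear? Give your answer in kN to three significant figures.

A_b = π × 22² / 4 = 380.1 mm².
R_n = F_nv · A_b · n · n_s = 372 × 380.1 × 8 × 1 / 1000 = 1131 kN.
Design strength φR_n = 0.75 × 1131 = 848 kN.

848 kN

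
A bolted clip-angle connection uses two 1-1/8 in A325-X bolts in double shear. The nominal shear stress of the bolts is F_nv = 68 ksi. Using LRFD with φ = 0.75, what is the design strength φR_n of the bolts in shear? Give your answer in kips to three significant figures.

A_b = π × 1.125² / 4 = 0.994 in².
R_n = F_nv · A_b · n · n_s = 68 × 0.994 × 2 × 2 = 270.4 kips.
Design strength φR_n = 0.75 × 270.4 = 203 kips.

203 kips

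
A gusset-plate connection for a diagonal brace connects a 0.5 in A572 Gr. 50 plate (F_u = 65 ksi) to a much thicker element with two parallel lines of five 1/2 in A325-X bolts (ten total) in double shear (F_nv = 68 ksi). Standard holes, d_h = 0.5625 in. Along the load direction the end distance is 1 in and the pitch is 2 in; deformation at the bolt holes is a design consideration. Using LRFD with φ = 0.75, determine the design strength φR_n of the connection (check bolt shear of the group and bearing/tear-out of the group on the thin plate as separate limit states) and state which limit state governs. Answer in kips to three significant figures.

Bolt shear: A_b = π·0.5²/4 = 0.1963 in²; R_n = 68 × 0.1963 × 10 × 2 = 267 kips → 0.75 × 267 = 200 kips.
Bearing (1.2 l_c t F_u ≤ 2.4 d t F_u): upper limit = 2.4·0.5·0.5·65 = 39 kips.
  Edge l_c = 1 − 0.5625/2 = 0.7188 → r_n = 28.03 kips; interior l_c = 2 − 0.5625 = 1.438 → r_n = 39 kips.
  R_n,bearing = 2·28.03 + 8·39 = 368.1 kips → 0.75 × 368.1 = 276 kips.
Bolt shear governs: 200 kips.

200 kips (bolt shear governs)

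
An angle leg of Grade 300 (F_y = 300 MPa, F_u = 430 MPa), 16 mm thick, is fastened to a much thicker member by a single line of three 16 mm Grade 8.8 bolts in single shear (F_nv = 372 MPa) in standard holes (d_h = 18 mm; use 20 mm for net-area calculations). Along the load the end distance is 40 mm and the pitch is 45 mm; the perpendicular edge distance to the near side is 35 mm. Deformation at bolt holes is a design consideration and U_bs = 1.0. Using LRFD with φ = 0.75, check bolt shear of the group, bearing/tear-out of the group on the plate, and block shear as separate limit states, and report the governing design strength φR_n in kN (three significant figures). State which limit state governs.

Bolt shear: A_b = π·16²/4 = 201.1 mm²; R_n = 372 × 201.1 × 3 × 1 / 1000 = 224.4 kN → 0.75 × 224.4 = 168 kN.
Bearing: edge l_c = 31, r_n = 255.9 kN; interior l_c = 27, r_n = 222.9 kN; R_n = 255.9 + 2·222.9 = 701.8 kN → 526 kN.
Block shear: A_gv = 2080, A_nv = 1280, A_nt = 400 mm²; R_n = min(0.6F_uA_nv, 0.6F_yA_gv) + U_bs·F_u·A_nt = 502.2 kN → 377 kN.
Bolt shear governs: 168 kN.

168 kN (bolt shear governs)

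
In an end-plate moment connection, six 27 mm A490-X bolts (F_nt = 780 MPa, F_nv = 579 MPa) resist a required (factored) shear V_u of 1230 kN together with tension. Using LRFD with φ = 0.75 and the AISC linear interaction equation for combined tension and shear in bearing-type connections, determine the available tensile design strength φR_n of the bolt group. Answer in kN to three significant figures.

A_b = π·27²/4 = 572.6 mm²; f_rv = 1230 × 1000 / (6 × 572.6) = 358 MPa.
F'_nt = 1.3 F_nt − (F_nt / φF_nv) f_rv = 1.3·780 − (780/(0.75·579))·358 = 370.9 MPa, capped at F_nt → F'_nt = 370.9 MPa.
R_n = F'_nt · A_b · n = 370.9 × 572.6 × 6 / 1000 = 1274 kN.
Design strength φR_n = 0.75 × 1274 = 956 kN.

956 kN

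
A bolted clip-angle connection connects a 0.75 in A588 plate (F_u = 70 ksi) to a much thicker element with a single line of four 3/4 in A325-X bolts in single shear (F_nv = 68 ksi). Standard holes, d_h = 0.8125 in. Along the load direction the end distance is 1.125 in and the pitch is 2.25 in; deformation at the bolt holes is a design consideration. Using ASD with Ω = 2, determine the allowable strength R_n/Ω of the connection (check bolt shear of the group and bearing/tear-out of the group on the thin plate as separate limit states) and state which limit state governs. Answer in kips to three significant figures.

60.1 kips (bolt shear governs)

Bolt shear: A_b = π·0.75²/4 = 0.4418 in²; R_n = 68 × 0.4418 × 4 × 1 = 120.2 kips → 120.2 / 2 = 60.1 kips.
Bearing (1.2 l_c t F_u ≤ 2.4 d t F_u): upper limit = 2.4·0.75·0.75·70 = 94.5 kips.
  Edge l_c = 1.125 − 0.8125/2 = 0.7188 → r_n = 45.28 kips; interior l_c = 2.25 − 0.8125 = 1.438 → r_n = 90.56 kips.
  R_n,bearing = 1·45.28 + 3·90.56 = 317 kips → 317 / 2 = 158 kips.
Bolt shear governs: 60.1 kips.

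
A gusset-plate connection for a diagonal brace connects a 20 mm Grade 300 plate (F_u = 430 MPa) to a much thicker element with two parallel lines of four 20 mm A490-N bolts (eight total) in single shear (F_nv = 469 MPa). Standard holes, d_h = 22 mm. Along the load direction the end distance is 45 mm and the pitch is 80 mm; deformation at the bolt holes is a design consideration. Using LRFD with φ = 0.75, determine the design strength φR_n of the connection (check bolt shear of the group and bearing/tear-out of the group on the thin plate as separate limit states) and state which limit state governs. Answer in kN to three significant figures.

884 kN (bolt shear governs)

Bolt shear: A_b = π·20²/4 = 314.2 mm²; R_n = 469 × 314.2 × 8 × 1 / 1000 = 1179 kN → 0.75 × 1179 = 884 kN.
Bearing (1.2 l_c t F_u ≤ 2.4 d t F_u): upper limit = 2.4·20·20·430 / 1000 = 412.8 kN.
  Edge l_c = 45 − 22/2 = 34 → r_n = 350.9 kN; interior l_c = 80 − 22 = 58 → r_n = 412.8 kN.
  R_n,bearing = 2·350.9 + 6·412.8 = 3179 kN → 0.75 × 3179 = 2380 kN.
Bolt shear governs: 884 kN.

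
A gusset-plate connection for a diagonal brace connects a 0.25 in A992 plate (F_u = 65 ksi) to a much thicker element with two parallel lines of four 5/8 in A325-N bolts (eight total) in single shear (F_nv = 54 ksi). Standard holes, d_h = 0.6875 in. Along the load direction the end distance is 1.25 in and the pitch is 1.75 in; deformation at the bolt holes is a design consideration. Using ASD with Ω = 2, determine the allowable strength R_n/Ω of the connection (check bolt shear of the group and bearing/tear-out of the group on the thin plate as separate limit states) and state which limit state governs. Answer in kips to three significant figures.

Bolt shear: A_b = π·0.625²/4 = 0.3068 in²; R_n = 54 × 0.3068 × 8 × 1 = 132.5 kips → 132.5 / 2 = 66.3 kips.
Bearing (1.2 l_c t F_u ≤ 2.4 d t F_u): upper limit = 2.4·0.625·0.25·65 = 24.38 kips.
  Edge l_c = 1.25 − 0.6875/2 = 0.9062 → r_n = 17.67 kips; interior l_c = 1.75 − 0.6875 = 1.062 → r_n = 20.72 kips.
  R_n,bearing = 2·17.67 + 6·20.72 = 159.7 kips → 159.7 / 2 = 79.8 kips.
Bolt shear governs: 66.3 kips.

66.3 kips (bolt shear governs)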